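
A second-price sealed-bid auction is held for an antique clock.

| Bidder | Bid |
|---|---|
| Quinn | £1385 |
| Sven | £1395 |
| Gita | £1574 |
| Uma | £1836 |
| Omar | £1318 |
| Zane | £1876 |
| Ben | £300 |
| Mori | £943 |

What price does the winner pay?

£1836

Highest bid: Zane at £1876, so Zane wins.
Second-highest bid: Uma at £1836 — that is the price the winner pays.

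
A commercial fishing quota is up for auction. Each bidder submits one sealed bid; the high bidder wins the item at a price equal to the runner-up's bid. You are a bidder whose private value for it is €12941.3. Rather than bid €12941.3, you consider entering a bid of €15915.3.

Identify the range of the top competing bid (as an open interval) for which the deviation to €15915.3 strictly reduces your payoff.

If the competing bid is below €12941.3, both bids win at the same price — no difference.
If it is above €15915.3, both bids lose — no difference.
If it lies strictly between €12941.3 and €15915.3, bidding your value loses (payoff 0) while bidding €15915.3 wins at a price above your value (payoff negative).
So the deviation strictly hurts on the open interval (€12941.3, €15915.3).

(€12941.3, €15915.3)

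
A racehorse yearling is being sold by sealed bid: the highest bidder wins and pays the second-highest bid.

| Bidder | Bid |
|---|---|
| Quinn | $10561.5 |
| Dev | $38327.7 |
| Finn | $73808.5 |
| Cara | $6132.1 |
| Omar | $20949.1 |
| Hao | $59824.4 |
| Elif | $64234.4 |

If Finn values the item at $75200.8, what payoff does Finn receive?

Highest bid: Finn at $73808.5, so Finn wins.
Second-highest bid: Elif at $64234.4 — that is the price the winner pays.
Finn's payoff = value − price = $75200.8 − $64234.4 = $10966.4.

$10966.4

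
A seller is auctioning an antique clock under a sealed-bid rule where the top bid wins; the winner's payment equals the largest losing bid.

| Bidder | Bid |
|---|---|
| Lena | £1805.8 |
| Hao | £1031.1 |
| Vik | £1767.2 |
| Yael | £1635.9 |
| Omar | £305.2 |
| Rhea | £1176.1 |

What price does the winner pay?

Highest bid: Lena at £1805.8, so Lena wins.
Second-highest bid: Vik at £1767.2 — that is the price the winner pays.

£1767.2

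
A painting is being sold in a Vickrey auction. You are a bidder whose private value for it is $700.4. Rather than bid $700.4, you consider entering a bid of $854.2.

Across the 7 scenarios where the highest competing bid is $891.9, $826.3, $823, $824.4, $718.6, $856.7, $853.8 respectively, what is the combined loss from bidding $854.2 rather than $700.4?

The deviation costs you only when the competing bid falls strictly between $700.4 and $854.2; elsewhere both bids give the same outcome.
$891.9: outcomes coincide → loss $0.
$826.3: truthful payoff $0, deviation payoff −$125.9 → loss $125.9.
$823: truthful payoff $0, deviation payoff −$122.6 → loss $122.6.
$824.4: truthful payoff $0, deviation payoff −$124 → loss $124.
$718.6: truthful payoff $0, deviation payoff −$18.2 → loss $18.2.
$856.7: outcomes coincide → loss $0.
$853.8: truthful payoff $0, deviation payoff −$153.4 → loss $153.4.
Total loss = $125.9 + $122.6 + $124 + $18.2 + $153.4 = $544.1.

$544.1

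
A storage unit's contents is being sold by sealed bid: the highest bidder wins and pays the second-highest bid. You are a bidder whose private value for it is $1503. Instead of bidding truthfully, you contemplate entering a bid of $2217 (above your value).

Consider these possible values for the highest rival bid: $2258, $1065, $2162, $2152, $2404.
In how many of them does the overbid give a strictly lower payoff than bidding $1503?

2

The deviation hurts exactly when the highest competing bid lies strictly between $1503 and $2217 — overbidding then wins at a price above your value.
$2258: above both → same outcome either way.
$1065: below both → same outcome either way.
$2162: inside the interval → strictly worse (loss $659).
$2152: inside the interval → strictly worse (loss $649).
$2404: above both → same outcome either way.
Count: 2.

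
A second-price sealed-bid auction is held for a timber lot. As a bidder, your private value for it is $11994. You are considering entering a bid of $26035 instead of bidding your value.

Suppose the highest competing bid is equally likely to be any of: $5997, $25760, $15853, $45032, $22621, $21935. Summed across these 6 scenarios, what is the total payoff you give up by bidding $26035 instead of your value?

$38193

The deviation costs you only when the competing bid falls strictly between $11994 and $26035; elsewhere both bids give the same outcome.
$5997: outcomes coincide → loss $0.
$25760: truthful payoff $0, deviation payoff −$13766 → loss $13766.
$15853: truthful payoff $0, deviation payoff −$3859 → loss $3859.
$45032: outcomes coincide → loss $0.
$22621: truthful payoff $0, deviation payoff −$10627 → loss $10627.
$21935: truthful payoff $0, deviation payoff −$9941 → loss $9941.
Total loss = $13766 + $3859 + $10627 + $9941 = $38193.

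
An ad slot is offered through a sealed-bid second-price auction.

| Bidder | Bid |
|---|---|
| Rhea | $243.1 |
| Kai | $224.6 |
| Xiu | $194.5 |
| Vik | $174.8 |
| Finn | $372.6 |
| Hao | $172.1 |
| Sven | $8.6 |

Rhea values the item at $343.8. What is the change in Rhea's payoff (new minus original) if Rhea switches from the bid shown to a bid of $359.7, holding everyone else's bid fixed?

The highest bid among the other bidders is $372.6; Rhea's bid doesn't change that.
Original bid $243.1: Rhea is not highest (top rival bid is $372.6); payoff $0.
Alternative bid $359.7: Rhea is not highest (top rival bid is $372.6); payoff $0.
Change in payoff = $0 − ($0) = $0.

$0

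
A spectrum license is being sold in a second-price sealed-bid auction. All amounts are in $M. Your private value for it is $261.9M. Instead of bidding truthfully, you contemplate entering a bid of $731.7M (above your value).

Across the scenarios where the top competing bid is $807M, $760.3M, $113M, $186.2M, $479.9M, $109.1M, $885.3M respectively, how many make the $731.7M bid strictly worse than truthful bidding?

1

The deviation hurts exactly when the highest competing bid lies strictly between $261.9M and $731.7M — overbidding then wins at a price above your value.
$807M: above both → same outcome either way.
$760.3M: above both → same outcome either way.
$113M: below both → same outcome either way.
$186.2M: below both → same outcome either way.
$479.9M: inside the interval → strictly worse (loss $218M).
$109.1M: below both → same outcome either way.
$885.3M: above both → same outcome either way.
Count: 1.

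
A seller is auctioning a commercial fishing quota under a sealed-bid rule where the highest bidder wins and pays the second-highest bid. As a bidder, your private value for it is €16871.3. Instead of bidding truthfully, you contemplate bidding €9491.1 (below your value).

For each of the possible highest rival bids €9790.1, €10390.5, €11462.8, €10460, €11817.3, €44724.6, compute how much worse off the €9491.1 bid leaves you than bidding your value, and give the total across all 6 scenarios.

The deviation costs you only when the competing bid falls strictly between €9491.1 and €16871.3; elsewhere both bids give the same outcome.
€9790.1: truthful payoff €7081.2, deviation payoff €0 → loss €7081.2.
€10390.5: truthful payoff €6480.8, deviation payoff €0 → loss €6480.8.
€11462.8: truthful payoff €5408.5, deviation payoff €0 → loss €5408.5.
€10460: truthful payoff €6411.3, deviation payoff €0 → loss €6411.3.
€11817.3: truthful payoff €5054, deviation payoff €0 → loss €5054.
€44724.6: outcomes coincide → loss €0.
Total loss = €7081.2 + €6480.8 + €5408.5 + €6411.3 + €5054 = €30435.8.
Truthful bidding weakly dominates here: raising your bid can only win items priced above your value, and lowering it can only forfeit items priced below.

€30435.8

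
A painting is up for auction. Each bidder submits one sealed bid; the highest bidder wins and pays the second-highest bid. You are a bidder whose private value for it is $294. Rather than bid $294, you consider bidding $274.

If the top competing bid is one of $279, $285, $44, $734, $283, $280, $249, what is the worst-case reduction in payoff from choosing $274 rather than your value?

$279: truthful gives $15, deviation gives $0 → loss $15.
$285: truthful gives $9, deviation gives $0 → loss $9.
$44: same outcome either way → loss $0.
$734: same outcome either way → loss $0.
$283: truthful gives $11, deviation gives $0 → loss $11.
$280: truthful gives $14, deviation gives $0 → loss $14.
$249: same outcome either way → loss $0.
Maximum loss: $15.

$15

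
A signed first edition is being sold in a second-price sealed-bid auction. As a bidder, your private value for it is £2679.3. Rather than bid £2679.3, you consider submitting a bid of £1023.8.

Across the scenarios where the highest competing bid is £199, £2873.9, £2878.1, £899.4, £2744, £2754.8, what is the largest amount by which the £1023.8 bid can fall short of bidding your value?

£0

£199: same outcome either way → loss £0.
£2873.9: same outcome either way → loss £0.
£2878.1: same outcome either way → loss £0.
£899.4: same outcome either way → loss £0.
£2744: same outcome either way → loss £0.
£2754.8: same outcome either way → loss £0.
Maximum loss: £0.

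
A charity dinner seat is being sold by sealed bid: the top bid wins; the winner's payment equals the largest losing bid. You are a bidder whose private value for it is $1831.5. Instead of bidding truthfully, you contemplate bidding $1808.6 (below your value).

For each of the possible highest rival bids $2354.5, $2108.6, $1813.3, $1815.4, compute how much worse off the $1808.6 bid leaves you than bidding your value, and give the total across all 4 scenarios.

$34.3

The deviation costs you only when the competing bid falls strictly between $1808.6 and $1831.5; elsewhere both bids give the same outcome.
$2354.5: outcomes coincide → loss $0.
$2108.6: outcomes coincide → loss $0.
$1813.3: truthful payoff $18.2, deviation payoff $0 → loss $18.2.
$1815.4: truthful payoff $16.1, deviation payoff $0 → loss $16.1.
Total loss = $18.2 + $16.1 = $34.3.
In a second-price auction your bid sets only whether you win, not what you pay, so bidding your true value is weakly dominant.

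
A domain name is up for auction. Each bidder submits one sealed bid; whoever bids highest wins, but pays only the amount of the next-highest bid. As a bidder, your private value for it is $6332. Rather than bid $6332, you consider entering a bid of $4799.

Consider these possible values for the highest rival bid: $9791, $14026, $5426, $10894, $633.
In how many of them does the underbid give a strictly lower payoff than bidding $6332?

1

The deviation hurts exactly when the highest competing bid lies strictly between $4799 and $6332 — underbidding then forfeits a profitable win.
$9791: above both → same outcome either way.
$14026: above both → same outcome either way.
$5426: inside the interval → strictly worse (loss $906).
$10894: above both → same outcome either way.
$633: below both → same outcome either way.
Count: 1.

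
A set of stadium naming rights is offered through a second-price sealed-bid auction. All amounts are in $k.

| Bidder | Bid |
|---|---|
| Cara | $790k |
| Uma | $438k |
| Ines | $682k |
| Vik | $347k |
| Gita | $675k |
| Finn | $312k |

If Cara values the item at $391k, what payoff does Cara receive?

−$291k

Highest bid: Cara at $790k, so Cara wins.
Second-highest bid: Ines at $682k — that is the price the winner pays.
Cara's payoff = value − price = $391k − $682k = −$291k.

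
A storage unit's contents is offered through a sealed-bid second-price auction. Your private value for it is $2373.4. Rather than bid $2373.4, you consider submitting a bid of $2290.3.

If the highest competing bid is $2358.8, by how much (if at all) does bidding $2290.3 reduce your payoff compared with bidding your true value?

Bidding your value $2373.4: you win (since $2373.4 > $2358.8) and pay $2358.8. Payoff $14.6.
Bidding $2290.3: you lose. Payoff $0.
The competing bid $2358.8 lies between your shaded bid and your value, so underbidding forfeits an item you could have won at a profitable price.
Loss from deviating = $14.6 − ($0) = $14.6.
Truthful bidding weakly dominates here: raising your bid can only win items priced above your value, and lowering it can only forfeit items priced below.

$14.6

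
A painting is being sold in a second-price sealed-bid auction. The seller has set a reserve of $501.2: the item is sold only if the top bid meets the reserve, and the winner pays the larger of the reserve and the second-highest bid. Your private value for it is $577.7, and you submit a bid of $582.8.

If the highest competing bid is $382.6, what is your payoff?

Your bid $582.8 is the highest and exceeds the reserve.
Price = max(second-highest bid, reserve) = max($382.6, $501.2) = $501.2.
Payoff = $577.7 − $501.2 = $76.5.

$76.5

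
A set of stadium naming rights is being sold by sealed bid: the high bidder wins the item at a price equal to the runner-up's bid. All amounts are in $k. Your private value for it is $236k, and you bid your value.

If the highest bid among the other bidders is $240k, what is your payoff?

$0k

Your bid $236k is below the highest competing bid $240k, so you lose.
A losing bidder pays nothing and receives nothing: payoff = $0k.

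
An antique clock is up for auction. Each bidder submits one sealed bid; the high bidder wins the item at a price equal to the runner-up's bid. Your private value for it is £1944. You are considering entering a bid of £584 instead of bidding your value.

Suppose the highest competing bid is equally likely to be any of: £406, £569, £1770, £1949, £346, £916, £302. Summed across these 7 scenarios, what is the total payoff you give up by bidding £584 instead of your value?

The deviation costs you only when the competing bid falls strictly between £584 and £1944; elsewhere both bids give the same outcome.
£406: outcomes coincide → loss £0.
£569: outcomes coincide → loss £0.
£1770: truthful payoff £174, deviation payoff £0 → loss £174.
£1949: outcomes coincide → loss £0.
£346: outcomes coincide → loss £0.
£916: truthful payoff £1028, deviation payoff £0 → loss £1028.
£302: outcomes coincide → loss £0.
Total loss = £174 + £1028 = £1202.
Truthful bidding weakly dominates here: raising your bid can only win items priced above your value, and lowering it can only forfeit items priced below.

£1202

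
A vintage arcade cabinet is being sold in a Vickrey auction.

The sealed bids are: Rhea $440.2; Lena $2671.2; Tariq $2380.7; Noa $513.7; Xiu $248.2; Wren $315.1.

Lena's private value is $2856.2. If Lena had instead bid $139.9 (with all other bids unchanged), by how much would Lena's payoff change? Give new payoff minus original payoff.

The highest bid among the other bidders is $2380.7; Lena's bid doesn't change that.
Original bid $2671.2: Lena is highest, pays the top rival bid $2380.7; payoff $2856.2 − $2380.7 = $475.5.
Alternative bid $139.9: Lena is not highest (top rival bid is $2380.7); payoff $0.
Change in payoff = $0 − ($475.5) = −$475.5.

−$475.5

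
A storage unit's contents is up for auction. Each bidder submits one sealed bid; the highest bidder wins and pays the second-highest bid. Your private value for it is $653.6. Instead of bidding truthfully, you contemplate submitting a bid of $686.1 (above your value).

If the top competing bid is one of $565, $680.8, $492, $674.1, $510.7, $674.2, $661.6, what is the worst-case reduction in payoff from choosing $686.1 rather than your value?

$565: same outcome either way → loss $0.
$680.8: truthful gives $0, deviation gives −$27.2 → loss $27.2.
$492: same outcome either way → loss $0.
$674.1: truthful gives $0, deviation gives −$20.5 → loss $20.5.
$510.7: same outcome either way → loss $0.
$674.2: truthful gives $0, deviation gives −$20.6 → loss $20.6.
$661.6: truthful gives $0, deviation gives −$8 → loss $8.
Maximum loss: $27.2.

$27.2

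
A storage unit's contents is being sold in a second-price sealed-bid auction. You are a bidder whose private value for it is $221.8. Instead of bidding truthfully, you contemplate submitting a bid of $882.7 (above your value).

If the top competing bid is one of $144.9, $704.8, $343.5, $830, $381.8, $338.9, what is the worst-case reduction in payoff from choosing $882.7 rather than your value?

$144.9: same outcome either way → loss $0.
$704.8: truthful gives $0, deviation gives −$483 → loss $483.
$343.5: truthful gives $0, deviation gives −$121.7 → loss $121.7.
$830: truthful gives $0, deviation gives −$608.2 → loss $608.2.
$381.8: truthful gives $0, deviation gives −$160 → loss $160.
$338.9: truthful gives $0, deviation gives −$117.1 → loss $117.1.
Maximum loss: $608.2.

$608.2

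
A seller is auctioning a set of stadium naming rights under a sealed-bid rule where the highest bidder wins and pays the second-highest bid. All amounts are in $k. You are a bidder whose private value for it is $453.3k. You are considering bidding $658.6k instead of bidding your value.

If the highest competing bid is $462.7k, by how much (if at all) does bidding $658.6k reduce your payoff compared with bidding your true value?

$9.4k

Bidding your value $453.3k: you lose (since $453.3k < $462.7k). Payoff $0k.
Bidding $658.6k: you win and pay $462.7k. Payoff $453.3k − $462.7k = −$9.4k.
The competing bid $462.7k lies between your value and your inflated bid, so overbidding wins an item priced above your value.
Loss from deviating = $0k − (−$9.4k) = $9.4k.
In a second-price auction your bid sets only whether you win, not what you pay, so bidding your true value is weakly dominant.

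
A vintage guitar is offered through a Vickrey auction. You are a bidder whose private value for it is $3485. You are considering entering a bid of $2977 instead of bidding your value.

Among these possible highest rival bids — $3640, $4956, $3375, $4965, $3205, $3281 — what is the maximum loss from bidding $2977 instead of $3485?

$3640: same outcome either way → loss $0.
$4956: same outcome either way → loss $0.
$3375: truthful gives $110, deviation gives $0 → loss $110.
$4965: same outcome either way → loss $0.
$3205: truthful gives $280, deviation gives $0 → loss $280.
$3281: truthful gives $204, deviation gives $0 → loss $204.
Maximum loss: $280.

$280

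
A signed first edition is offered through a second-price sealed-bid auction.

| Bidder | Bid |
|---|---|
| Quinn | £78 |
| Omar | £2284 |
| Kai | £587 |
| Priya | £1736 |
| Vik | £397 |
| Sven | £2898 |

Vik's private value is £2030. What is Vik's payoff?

Highest bid: Sven at £2898, so Sven wins.
Second-highest bid: Omar at £2284 — that is the price the winner pays.
Vik did not win, so Vik pays nothing and receives nothing: payoff £0.

£0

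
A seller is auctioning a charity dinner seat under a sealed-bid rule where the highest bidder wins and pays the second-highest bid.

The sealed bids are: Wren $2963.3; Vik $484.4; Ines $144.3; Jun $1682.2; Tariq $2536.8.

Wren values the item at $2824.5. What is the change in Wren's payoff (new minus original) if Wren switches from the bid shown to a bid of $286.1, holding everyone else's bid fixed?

The highest bid among the other bidders is $2536.8; Wren's bid doesn't change that.
Original bid $2963.3: Wren is highest, pays the top rival bid $2536.8; payoff $2824.5 − $2536.8 = $287.7.
Alternative bid $286.1: Wren is not highest (top rival bid is $2536.8); payoff $0.
Change in payoff = $0 − ($287.7) = −$287.7.

−$287.7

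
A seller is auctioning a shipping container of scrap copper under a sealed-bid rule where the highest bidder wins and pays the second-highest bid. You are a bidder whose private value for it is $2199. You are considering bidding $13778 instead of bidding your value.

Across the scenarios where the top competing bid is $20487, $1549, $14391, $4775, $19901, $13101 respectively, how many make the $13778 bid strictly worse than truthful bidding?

2

The deviation hurts exactly when the highest competing bid lies strictly between $2199 and $13778 — overbidding then wins at a price above your value.
$20487: above both → same outcome either way.
$1549: below both → same outcome either way.
$14391: above both → same outcome either way.
$4775: inside the interval → strictly worse (loss $2576).
$19901: above both → same outcome either way.
$13101: inside the interval → strictly worse (loss $10902).
Count: 2.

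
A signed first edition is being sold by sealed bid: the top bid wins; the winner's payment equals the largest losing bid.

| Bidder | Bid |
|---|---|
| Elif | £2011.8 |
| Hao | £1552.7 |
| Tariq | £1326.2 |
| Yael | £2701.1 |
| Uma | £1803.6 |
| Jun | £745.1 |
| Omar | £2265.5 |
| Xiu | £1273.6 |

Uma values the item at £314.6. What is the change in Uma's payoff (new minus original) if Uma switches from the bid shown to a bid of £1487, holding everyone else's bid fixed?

£0

The highest bid among the other bidders is £2701.1; Uma's bid doesn't change that.
Original bid £1803.6: Uma is not highest (top rival bid is £2701.1); payoff £0.
Alternative bid £1487: Uma is not highest (top rival bid is £2701.1); payoff £0.
Change in payoff = £0 − (£0) = £0.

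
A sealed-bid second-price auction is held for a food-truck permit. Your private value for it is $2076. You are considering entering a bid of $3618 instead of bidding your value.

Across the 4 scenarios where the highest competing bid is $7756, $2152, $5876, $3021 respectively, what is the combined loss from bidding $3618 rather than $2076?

The deviation costs you only when the competing bid falls strictly between $2076 and $3618; elsewhere both bids give the same outcome.
$7756: outcomes coincide → loss $0.
$2152: truthful payoff $0, deviation payoff −$76 → loss $76.
$5876: outcomes coincide → loss $0.
$3021: truthful payoff $0, deviation payoff −$945 → loss $945.
Total loss = $76 + $945 = $1021.

$1021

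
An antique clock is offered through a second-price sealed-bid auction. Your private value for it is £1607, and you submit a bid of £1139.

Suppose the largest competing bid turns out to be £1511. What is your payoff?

Your bid £1139 is below the highest competing bid £1511, so you lose.
A losing bidder pays nothing and receives nothing: payoff = £0.

£0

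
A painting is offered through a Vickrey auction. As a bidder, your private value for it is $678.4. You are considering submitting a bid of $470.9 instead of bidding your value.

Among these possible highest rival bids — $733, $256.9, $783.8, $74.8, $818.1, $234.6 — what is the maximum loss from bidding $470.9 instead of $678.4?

$0

$733: same outcome either way → loss $0.
$256.9: same outcome either way → loss $0.
$783.8: same outcome either way → loss $0.
$74.8: same outcome either way → loss $0.
$818.1: same outcome either way → loss $0.
$234.6: same outcome either way → loss $0.
Maximum loss: $0.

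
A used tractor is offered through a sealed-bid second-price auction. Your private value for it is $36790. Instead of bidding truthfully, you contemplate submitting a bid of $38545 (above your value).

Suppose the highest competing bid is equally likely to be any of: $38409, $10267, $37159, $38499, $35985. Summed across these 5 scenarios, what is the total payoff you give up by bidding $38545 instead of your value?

The deviation costs you only when the competing bid falls strictly between $36790 and $38545; elsewhere both bids give the same outcome.
$38409: truthful payoff $0, deviation payoff −$1619 → loss $1619.
$10267: outcomes coincide → loss $0.
$37159: truthful payoff $0, deviation payoff −$369 → loss $369.
$38499: truthful payoff $0, deviation payoff −$1709 → loss $1709.
$35985: outcomes coincide → loss $0.
Total loss = $1619 + $369 + $1709 = $3697.
Truthful bidding weakly dominates here: raising your bid can only win items priced above your value, and lowering it can only forfeit items priced below.

$3697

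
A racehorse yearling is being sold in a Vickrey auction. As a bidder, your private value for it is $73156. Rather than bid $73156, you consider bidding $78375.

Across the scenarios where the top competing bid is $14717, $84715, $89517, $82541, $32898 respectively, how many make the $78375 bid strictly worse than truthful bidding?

The deviation hurts exactly when the highest competing bid lies strictly between $73156 and $78375 — overbidding then wins at a price above your value.
$14717: below both → same outcome either way.
$84715: above both → same outcome either way.
$89517: above both → same outcome either way.
$82541: above both → same outcome either way.
$32898: below both → same outcome either way.
Count: 0.

0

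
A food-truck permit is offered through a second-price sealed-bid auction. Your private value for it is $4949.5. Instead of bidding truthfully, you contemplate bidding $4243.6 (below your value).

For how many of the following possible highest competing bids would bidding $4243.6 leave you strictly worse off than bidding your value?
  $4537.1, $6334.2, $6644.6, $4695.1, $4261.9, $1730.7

The deviation hurts exactly when the highest competing bid lies strictly between $4243.6 and $4949.5 — underbidding then forfeits a profitable win.
$4537.1: inside the interval → strictly worse (loss $412.4).
$6334.2: above both → same outcome either way.
$6644.6: above both → same outcome either way.
$4695.1: inside the interval → strictly worse (loss $254.4).
$4261.9: inside the interval → strictly worse (loss $687.6).
$1730.7: below both → same outcome either way.
Count: 3.

3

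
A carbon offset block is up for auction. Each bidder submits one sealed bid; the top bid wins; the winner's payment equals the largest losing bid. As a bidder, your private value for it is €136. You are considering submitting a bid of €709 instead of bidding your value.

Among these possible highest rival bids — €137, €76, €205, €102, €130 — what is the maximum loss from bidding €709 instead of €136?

€137: truthful gives €0, deviation gives −€1 → loss €1.
€76: same outcome either way → loss €0.
€205: truthful gives €0, deviation gives −€69 → loss €69.
€102: same outcome either way → loss €0.
€130: same outcome either way → loss €0.
Maximum loss: €69.

€69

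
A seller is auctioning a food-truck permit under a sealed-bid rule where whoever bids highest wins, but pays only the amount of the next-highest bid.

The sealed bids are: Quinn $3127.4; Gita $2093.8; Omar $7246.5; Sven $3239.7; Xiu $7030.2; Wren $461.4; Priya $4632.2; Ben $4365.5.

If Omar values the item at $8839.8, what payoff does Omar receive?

Highest bid: Omar at $7246.5, so Omar wins.
Second-highest bid: Xiu at $7030.2 — that is the price the winner pays.
Omar's payoff = value − price = $8839.8 − $7030.2 = $1809.6.

$1809.6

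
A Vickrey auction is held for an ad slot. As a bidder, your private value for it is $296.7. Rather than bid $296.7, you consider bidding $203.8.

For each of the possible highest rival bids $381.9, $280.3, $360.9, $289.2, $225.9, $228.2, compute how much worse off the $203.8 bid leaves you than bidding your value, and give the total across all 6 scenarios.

$163.2

The deviation costs you only when the competing bid falls strictly between $203.8 and $296.7; elsewhere both bids give the same outcome.
$381.9: outcomes coincide → loss $0.
$280.3: truthful payoff $16.4, deviation payoff $0 → loss $16.4.
$360.9: outcomes coincide → loss $0.
$289.2: truthful payoff $7.5, deviation payoff $0 → loss $7.5.
$225.9: truthful payoff $70.8, deviation payoff $0 → loss $70.8.
$228.2: truthful payoff $68.5, deviation payoff $0 → loss $68.5.
Total loss = $16.4 + $7.5 + $70.8 + $68.5 = $163.2.
In a second-price auction your bid sets only whether you win, not what you pay, so bidding your true value is weakly dominant.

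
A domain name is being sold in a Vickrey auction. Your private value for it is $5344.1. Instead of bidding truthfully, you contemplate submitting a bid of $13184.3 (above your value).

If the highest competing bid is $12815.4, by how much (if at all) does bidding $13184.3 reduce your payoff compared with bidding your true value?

Bidding your value $5344.1: you lose (since $5344.1 < $12815.4). Payoff $0.
Bidding $13184.3: you win and pay $12815.4. Payoff $5344.1 − $12815.4 = −$7471.3.
The competing bid $12815.4 lies between your value and your inflated bid, so overbidding wins an item priced above your value.
Loss from deviating = $0 − (−$7471.3) = $7471.3.

$7471.3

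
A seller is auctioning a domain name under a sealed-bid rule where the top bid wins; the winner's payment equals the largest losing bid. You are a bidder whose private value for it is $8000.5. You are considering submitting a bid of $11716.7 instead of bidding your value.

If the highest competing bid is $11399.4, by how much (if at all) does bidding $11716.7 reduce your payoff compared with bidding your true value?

Bidding your value $8000.5: you lose (since $8000.5 < $11399.4). Payoff $0.
Bidding $11716.7: you win and pay $11399.4. Payoff $8000.5 − $11399.4 = −$3398.9.
The competing bid $11399.4 lies between your value and your inflated bid, so overbidding wins an item priced above your value.
Loss from deviating = $0 − (−$3398.9) = $3398.9.

$3398.9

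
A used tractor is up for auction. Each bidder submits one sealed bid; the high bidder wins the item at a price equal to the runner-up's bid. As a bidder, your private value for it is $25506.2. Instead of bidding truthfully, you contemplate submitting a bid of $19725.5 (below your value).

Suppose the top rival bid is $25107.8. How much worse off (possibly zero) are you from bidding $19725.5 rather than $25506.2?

Bidding your value $25506.2: you win (since $25506.2 > $25107.8) and pay $25107.8. Payoff $398.4.
Bidding $19725.5: you lose. Payoff $0.
The competing bid $25107.8 lies between your shaded bid and your value, so underbidding forfeits an item you could have won at a profitable price.
Loss from deviating = $398.4 − ($0) = $398.4.

$398.4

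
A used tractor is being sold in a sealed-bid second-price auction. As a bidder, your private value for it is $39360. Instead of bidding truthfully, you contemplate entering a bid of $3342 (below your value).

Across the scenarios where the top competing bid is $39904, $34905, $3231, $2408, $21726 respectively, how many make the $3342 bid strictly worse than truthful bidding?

The deviation hurts exactly when the highest competing bid lies strictly between $3342 and $39360 — underbidding then forfeits a profitable win.
$39904: above both → same outcome either way.
$34905: inside the interval → strictly worse (loss $4455).
$3231: below both → same outcome either way.
$2408: below both → same outcome either way.
$21726: inside the interval → strictly worse (loss $17634).
Count: 2.

2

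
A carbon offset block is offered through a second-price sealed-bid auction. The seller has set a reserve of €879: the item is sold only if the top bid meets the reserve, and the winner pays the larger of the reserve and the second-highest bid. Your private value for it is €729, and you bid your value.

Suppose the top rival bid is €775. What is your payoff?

€0

Your bid €729 is below the highest competing bid €775, so you lose. Payoff €0.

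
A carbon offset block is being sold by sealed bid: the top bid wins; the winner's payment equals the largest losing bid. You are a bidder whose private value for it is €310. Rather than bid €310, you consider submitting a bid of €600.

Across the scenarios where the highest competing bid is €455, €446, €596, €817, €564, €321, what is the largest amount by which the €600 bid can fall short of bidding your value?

€455: truthful gives €0, deviation gives −€145 → loss €145.
€446: truthful gives €0, deviation gives −€136 → loss €136.
€596: truthful gives €0, deviation gives −€286 → loss €286.
€817: same outcome either way → loss €0.
€564: truthful gives €0, deviation gives −€254 → loss €254.
€321: truthful gives €0, deviation gives −€11 → loss €11.
Maximum loss: €286.

€286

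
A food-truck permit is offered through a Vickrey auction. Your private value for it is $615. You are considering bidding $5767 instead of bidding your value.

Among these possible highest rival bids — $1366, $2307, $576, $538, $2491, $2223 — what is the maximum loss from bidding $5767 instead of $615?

$1876

$1366: truthful gives $0, deviation gives −$751 → loss $751.
$2307: truthful gives $0, deviation gives −$1692 → loss $1692.
$576: same outcome either way → loss $0.
$538: same outcome either way → loss $0.
$2491: truthful gives $0, deviation gives −$1876 → loss $1876.
$2223: truthful gives $0, deviation gives −$1608 → loss $1608.
Maximum loss: $1876.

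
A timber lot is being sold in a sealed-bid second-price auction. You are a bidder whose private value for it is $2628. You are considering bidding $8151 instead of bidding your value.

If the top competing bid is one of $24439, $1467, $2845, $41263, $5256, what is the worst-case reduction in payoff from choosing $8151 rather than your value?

$2628

$24439: same outcome either way → loss $0.
$1467: same outcome either way → loss $0.
$2845: truthful gives $0, deviation gives −$217 → loss $217.
$41263: same outcome either way → loss $0.
$5256: truthful gives $0, deviation gives −$2628 → loss $2628.
Maximum loss: $2628.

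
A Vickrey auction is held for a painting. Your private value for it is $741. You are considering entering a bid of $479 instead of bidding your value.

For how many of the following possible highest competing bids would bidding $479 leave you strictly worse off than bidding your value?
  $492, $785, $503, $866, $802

The deviation hurts exactly when the highest competing bid lies strictly between $479 and $741 — underbidding then forfeits a profitable win.
$492: inside the interval → strictly worse (loss $249).
$785: above both → same outcome either way.
$503: inside the interval → strictly worse (loss $238).
$866: above both → same outcome either way.
$802: above both → same outcome either way.
Count: 2.

2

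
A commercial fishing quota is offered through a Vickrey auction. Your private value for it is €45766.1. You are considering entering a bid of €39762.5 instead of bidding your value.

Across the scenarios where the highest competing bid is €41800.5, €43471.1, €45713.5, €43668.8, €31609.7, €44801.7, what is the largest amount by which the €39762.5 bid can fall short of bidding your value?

€3965.6

€41800.5: truthful gives €3965.6, deviation gives €0 → loss €3965.6.
€43471.1: truthful gives €2295, deviation gives €0 → loss €2295.
€45713.5: truthful gives €52.6, deviation gives €0 → loss €52.6.
€43668.8: truthful gives €2097.3, deviation gives €0 → loss €2097.3.
€31609.7: same outcome either way → loss €0.
€44801.7: truthful gives €964.4, deviation gives €0 → loss €964.4.
Maximum loss: €3965.6.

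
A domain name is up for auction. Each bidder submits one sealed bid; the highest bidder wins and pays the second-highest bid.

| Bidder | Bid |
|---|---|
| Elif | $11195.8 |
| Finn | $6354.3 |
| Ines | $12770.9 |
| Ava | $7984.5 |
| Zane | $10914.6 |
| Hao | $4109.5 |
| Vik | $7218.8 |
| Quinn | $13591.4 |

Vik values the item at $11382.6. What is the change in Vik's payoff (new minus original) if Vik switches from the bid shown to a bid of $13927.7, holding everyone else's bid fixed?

−$2208.8

The highest bid among the other bidders is $13591.4; Vik's bid doesn't change that.
Original bid $7218.8: Vik is not highest (top rival bid is $13591.4); payoff $0.
Alternative bid $13927.7: Vik is highest, pays the top rival bid $13591.4; payoff $11382.6 − $13591.4 = −$2208.8.
Change in payoff = −$2208.8 − ($0) = −$2208.8.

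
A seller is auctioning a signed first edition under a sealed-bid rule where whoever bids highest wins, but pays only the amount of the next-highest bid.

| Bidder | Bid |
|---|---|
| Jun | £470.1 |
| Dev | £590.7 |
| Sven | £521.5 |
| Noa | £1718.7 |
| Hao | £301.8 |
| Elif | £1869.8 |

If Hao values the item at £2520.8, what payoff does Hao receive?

£0

Highest bid: Elif at £1869.8, so Elif wins.
Second-highest bid: Noa at £1718.7 — that is the price the winner pays.
Hao did not win, so Hao pays nothing and receives nothing: payoff £0.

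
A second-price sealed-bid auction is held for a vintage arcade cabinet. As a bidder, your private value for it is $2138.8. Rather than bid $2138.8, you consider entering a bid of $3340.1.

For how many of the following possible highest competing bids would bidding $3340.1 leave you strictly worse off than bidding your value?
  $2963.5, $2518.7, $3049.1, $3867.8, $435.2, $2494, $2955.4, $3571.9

5

The deviation hurts exactly when the highest competing bid lies strictly between $2138.8 and $3340.1 — overbidding then wins at a price above your value.
$2963.5: inside the interval → strictly worse (loss $824.7).
$2518.7: inside the interval → strictly worse (loss $379.9).
$3049.1: inside the interval → strictly worse (loss $910.3).
$3867.8: above both → same outcome either way.
$435.2: below both → same outcome either way.
$2494: inside the interval → strictly worse (loss $355.2).
$2955.4: inside the interval → strictly worse (loss $816.6).
$3571.9: above both → same outcome either way.
Count: 5.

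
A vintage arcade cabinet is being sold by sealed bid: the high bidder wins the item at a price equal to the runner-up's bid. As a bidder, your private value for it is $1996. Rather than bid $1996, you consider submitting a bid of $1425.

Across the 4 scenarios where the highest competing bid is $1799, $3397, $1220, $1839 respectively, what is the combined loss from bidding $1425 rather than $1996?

The deviation costs you only when the competing bid falls strictly between $1425 and $1996; elsewhere both bids give the same outcome.
$1799: truthful payoff $197, deviation payoff $0 → loss $197.
$3397: outcomes coincide → loss $0.
$1220: outcomes coincide → loss $0.
$1839: truthful payoff $157, deviation payoff $0 → loss $157.
Total loss = $197 + $157 = $354.
In a second-price auction your bid sets only whether you win, not what you pay, so bidding your true value is weakly dominant.

$354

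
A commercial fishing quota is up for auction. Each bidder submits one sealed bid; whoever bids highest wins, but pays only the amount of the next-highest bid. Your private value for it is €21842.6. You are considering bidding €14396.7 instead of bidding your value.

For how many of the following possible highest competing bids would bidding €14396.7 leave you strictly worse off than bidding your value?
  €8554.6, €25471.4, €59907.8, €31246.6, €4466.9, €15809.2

1

The deviation hurts exactly when the highest competing bid lies strictly between €14396.7 and €21842.6 — underbidding then forfeits a profitable win.
€8554.6: below both → same outcome either way.
€25471.4: above both → same outcome either way.
€59907.8: above both → same outcome either way.
€31246.6: above both → same outcome either way.
€4466.9: below both → same outcome either way.
€15809.2: inside the interval → strictly worse (loss €6033.4).
Count: 1.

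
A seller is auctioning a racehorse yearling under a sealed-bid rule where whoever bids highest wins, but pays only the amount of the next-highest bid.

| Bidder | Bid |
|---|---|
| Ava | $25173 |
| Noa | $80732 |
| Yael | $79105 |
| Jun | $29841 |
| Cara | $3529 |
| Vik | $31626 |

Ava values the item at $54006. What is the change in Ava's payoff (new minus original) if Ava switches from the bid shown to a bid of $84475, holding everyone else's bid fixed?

The highest bid among the other bidders is $80732; Ava's bid doesn't change that.
Original bid $25173: Ava is not highest (top rival bid is $80732); payoff $0.
Alternative bid $84475: Ava is highest, pays the top rival bid $80732; payoff $54006 − $80732 = −$26726.
Change in payoff = −$26726 − ($0) = −$26726.

−$26726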